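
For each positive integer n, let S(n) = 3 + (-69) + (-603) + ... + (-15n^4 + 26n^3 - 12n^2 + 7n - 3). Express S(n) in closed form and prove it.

We claim S(n) = -n(3n^4 + n^3 - 4n^2 - 4n + 1) for all n ≥ 1.
Base case (n = 1): S(1) = 3, and the closed form gives 3. They agree.
Inductive step: suppose the statement holds for some m ≥ 1, so S(m) = m(-3m^4 - m^3 + 4m^2 + 4m - 1).
Then S(m+1) = S(m) + (-15m^4 - 34m^3 - 24m^2 + m + 3) = (m(-3m^4 - m^3 + 4m^2 + 4m - 1)) + (-15m^4 - 34m^3 - 24m^2 + m + 3).
Simplifying, S(m+1) = -(m + 1)(3m^4 + 13m^3 + 17m^2 + 3m - 3) = -(m+1)(3(m+1)^4 + (m+1)^3 - 4(m+1)^2 - 4(m+1) + 1),
which is the closed form with n = m+1.
This completes the induction.

S(n) = -n(3n^4 + n^3 - 4n^2 - 4n + 1)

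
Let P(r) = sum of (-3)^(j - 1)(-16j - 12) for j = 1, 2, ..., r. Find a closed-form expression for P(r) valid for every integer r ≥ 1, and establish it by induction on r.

P(r) = 4(-3)^r(r + 1) - 4

We claim P(r) = 4(-3)^r(r + 1) - 4 for all r ≥ 1.
Base case (r = 1): P(1) = -28, and the closed form gives -28. They agree.
For the inductive step, assume it holds for an arbitrary j ≥ 1, so P(j) = 4(-3)^j(j + 1) - 4.
Then P(j+1) = P(j) + ((-3)^j(-16j - 28)) = (4(-3)^j(j + 1) - 4) + ((-3)^j(-16j - 28)).
Simplifying, P(j+1) = -12(-3)^j·j - 24(-3)^j - 4 = 4(-3)^(j+1)((j+1) + 1) - 4,
which is the closed form with r = j+1.
By induction, the statement is established for all r ≥ 1.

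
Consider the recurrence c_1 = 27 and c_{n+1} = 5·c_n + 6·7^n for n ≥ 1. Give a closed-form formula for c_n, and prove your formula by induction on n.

c_n = 6·5^(n - 1) + 3·7^n

Computing the first terms: c_1 = 27, c_2 = 177, c_3 = 1179. This suggests c_n = 6·5^(n - 1) + 3·7^n.
Base step (n = 1): the formula gives 27 = 27 = c_1.
Inductive step: suppose the statement holds for some k ≥ 1, so c_k = 6·5^(k - 1) + 3·7^k.
Then c_{k+1} = 5·c_k + 6·7^k = 5·(6·5^(k - 1) + 3·7^k) + 6·7^k = 6·5^k + 3·7^(k + 1) = 6·5^((k+1) - 1) + 3·7^(k+1),
which is the claimed formula at n = k+1.
By the principle of mathematical induction, the result holds for all n ≥ 1.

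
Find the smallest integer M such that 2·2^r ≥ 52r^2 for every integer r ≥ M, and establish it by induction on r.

At r = 11: 4096 < 6292, so the inequality fails and M ≥ 12. We prove 2·2^r ≥ 52r^2 for all r ≥ 12.
Base step (r = 12): 2·2^r = 8192 and 52r^2 = 7488, so 8192 ≥ 7488.
Inductive step: suppose the statement holds for some m ≥ 12, so 2·2^m ≥ 52m^2.
Then 2·2^(m + 1) = 2·(2·2^m) ≥ 2·(52m^2).
Also, for m ≥ 12 we have 2·(52m^2) ≥ 52(m+1)^2, since 2 ≥ (1 + 1/m)^2 for all m ≥ 12.
Combining, 2·2^(m + 1) ≥ 52(m+1)^2.
Hence, by induction on r, the claim holds for every r ≥ 12.
Hence the smallest such M is 12.

M = 12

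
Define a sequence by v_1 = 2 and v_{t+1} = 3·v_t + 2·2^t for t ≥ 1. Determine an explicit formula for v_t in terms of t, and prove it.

Computing the first terms: v_1 = 2, v_2 = 10, v_3 = 38. This suggests v_t = -2^(t + 1) + 2·3^t.
Base step (t = 1): the formula gives 2 = 2 = v_1.
Suppose the result is true for t = r, so v_r = -2^(r + 1) + 2·3^r.
Then v_{r+1} = 3·v_r + 2·2^r = 3·(-2^(r + 1) + 2·3^r) + 2·2^r = -2^(r + 2) + 2·3^(r + 1) = -2^((r+1) + 1) + 2·3^(r+1),
which is the claimed formula at t = r+1.
By the principle of mathematical induction, the result holds for all t ≥ 1.

v_t = -2^(t + 1) + 2·3^t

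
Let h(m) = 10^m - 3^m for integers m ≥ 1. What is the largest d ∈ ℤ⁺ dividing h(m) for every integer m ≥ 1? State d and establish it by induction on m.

d = 7

Computing the first values: h(1) = 7 and h(2) = 91; gcd(7, 91) = 7, so d ≤ 7.
We prove 7 | 10^m - 3^m for all m ≥ 1 by induction on m.
Base step (m = 1): h(1) = 7 = 7·(1), so 7 | h(1).
Inductive step: suppose the statement holds for some k ≥ 1, i.e. 7 | h(k). Then
10^{k+1} − 3^{k+1} = 10·10^k − 3·3^k = 10·(10^k − 3^k) + (7)·3^k. The first term is divisible by 7 by the inductive hypothesis, and the second term (7)·3^k is divisible by 7 since 7 | 7. Hence 7 | h(k+1).
This completes the induction.
Therefore the largest such d is 7.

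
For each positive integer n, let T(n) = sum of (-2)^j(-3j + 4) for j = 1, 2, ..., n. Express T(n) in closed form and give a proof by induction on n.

T(n) = 2(-2)^n(-n + 1) - 2

We claim T(n) = 2(-2)^n(-n + 1) - 2 for all n ≥ 1.
When n = 1: T(1) = -2, and the closed form gives -2. They agree.
Inductive step: assume the claim holds for n = j, so T(j) = 2(-2)^j(-j + 1) - 2.
Then T(j+1) = T(j) + ((-2)^(j + 1)(-3j + 1)) = (2(-2)^j(-j + 1) - 2) + ((-2)^(j + 1)(-3j + 1)).
Simplifying, T(j+1) = 4(-2)^j·j - 2 = 2(-2)^(j+1)(-(j+1) + 1) - 2,
which is the closed form with n = j+1.
Hence, by induction on n, the claim holds for every n ≥ 1.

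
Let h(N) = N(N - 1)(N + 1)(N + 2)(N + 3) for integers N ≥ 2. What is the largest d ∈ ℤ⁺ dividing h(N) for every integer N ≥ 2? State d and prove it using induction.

d = 120

Computing the first values: h(2) = 120 and h(3) = 720; gcd(120, 720) = 120, so d ≤ 120.
We prove 120 | N(N - 1)(N + 1)(N + 2)(N + 3) for all N ≥ 2 by induction on N.
Base case (N = 2): h(2) = 120 = 120·(1), so 120 | h(2).
Suppose the result is true for N = p, i.e. 120 | h(p). Then
h(p+1) − h(p) = p·(p+1)·(p+2)·(p+3)·(p+4) − (p-1)·p·(p+1)·(p+2)·(p+3) = p·(p+1)·(p+2)·(p+3)·[(p+4) − (p-1)] = 5·p·(p+1)·(p+2)·(p+3). The product of 4 consecutive integers is divisible by (4)! = 24, so h(p+1) − h(p) is divisible by 5·24 = 120. By the inductive hypothesis 120 | h(p), hence 120 | h(p+1).
By induction, the statement is established for all N ≥ 2.
Therefore the largest such d is 120.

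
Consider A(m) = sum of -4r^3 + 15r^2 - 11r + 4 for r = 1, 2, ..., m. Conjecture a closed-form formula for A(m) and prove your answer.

A(m) = -m(m^3 - 3m^2 - m - 1)

We claim A(m) = -m(m^3 - 3m^2 - m - 1) for all m ≥ 1.
Base step (m = 1): A(1) = 4, and the closed form gives 4. They agree.
Inductive step: suppose the statement holds for some r ≥ 1, so A(r) = r(-r^3 + 3r^2 + r + 1).
Then A(r+1) = A(r) + (-4r^3 + 3r^2 + 7r + 4) = (r(-r^3 + 3r^2 + r + 1)) + (-4r^3 + 3r^2 + 7r + 4).
Simplifying, A(r+1) = -(r + 1)(r^3 - 4r - 4) = -(r+1)((r+1)^3 - 3(r+1)^2 - (r+1) - 1),
which is the closed form with m = r+1.
This completes the induction.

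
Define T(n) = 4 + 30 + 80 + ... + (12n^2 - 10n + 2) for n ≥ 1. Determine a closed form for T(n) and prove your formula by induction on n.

T(n) = n(4n^2 + n - 1)

We claim T(n) = n(4n^2 + n - 1) for all n ≥ 1.
Base step (n = 1): T(1) = 4, and the closed form gives 4. They agree.
Inductive step: suppose the statement holds for some p ≥ 1, so T(p) = p(4p^2 + p - 1).
Then T(p+1) = T(p) + (12p^2 + 14p + 4) = (p(4p^2 + p - 1)) + (12p^2 + 14p + 4).
Simplifying, T(p+1) = (p + 1)(4p^2 + 9p + 4) = (p+1)(4(p+1)^2 + (p+1) - 1),
which is the closed form with n = p+1.
By the principle of mathematical induction, the result holds for all n ≥ 1.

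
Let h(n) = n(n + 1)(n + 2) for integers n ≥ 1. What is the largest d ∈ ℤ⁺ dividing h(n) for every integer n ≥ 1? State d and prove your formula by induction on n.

Computing the first values: h(1) = 6 and h(2) = 24; gcd(6, 24) = 6, so d ≤ 6.
We prove 6 | n(n + 1)(n + 2) for all n ≥ 1 by induction on n.
For the base case n = 1: h(1) = 6 = 6·(1), so 6 | h(1).
For the inductive step, assume it holds for an arbitrary m ≥ 1, i.e. 6 | h(m). Then
h(m+1) − h(m) = (m+1)·(m+2)·(m+3) − m·(m+1)·(m+2) = (m+1)·(m+2)·[(m+3) − m] = 3·(m+1)·(m+2). The product of 2 consecutive integers is divisible by (2)! = 2, so h(m+1) − h(m) is divisible by 3·2 = 6. By the inductive hypothesis 6 | h(m), hence 6 | h(m+1).
This completes the induction.
Therefore the largest such d is 6.

d = 6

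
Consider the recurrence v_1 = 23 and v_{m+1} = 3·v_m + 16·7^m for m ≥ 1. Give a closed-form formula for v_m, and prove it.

v_m = -5·3^(m - 1) + 4·7^m

Computing the first terms: v_1 = 23, v_2 = 181, v_3 = 1327. This suggests v_m = -5·3^(m - 1) + 4·7^m.
Base step (m = 1): the formula gives 23 = 23 = v_1.
Suppose the result is true for m = k, so v_k = -5·3^(k - 1) + 4·7^k.
Then v_{k+1} = 3·v_k + 16·7^k = 3·(-5·3^(k - 1) + 4·7^k) + 16·7^k = -5·3^k + 4·7^(k + 1) = -5·3^((k+1) - 1) + 4·7^(k+1),
which is the claimed formula at m = k+1.
This completes the induction.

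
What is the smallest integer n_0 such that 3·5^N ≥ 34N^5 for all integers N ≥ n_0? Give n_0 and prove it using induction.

n_0 = 8

At N = 7: 234375 < 571438, so the inequality fails and n_0 ≥ 8. We prove 3·5^N ≥ 34N^5 for all N ≥ 8.
Base case (N = 8): 3·5^N = 1171875 and 34N^5 = 1114112, so 1171875 ≥ 1114112.
Suppose the result is true for N = p, so 3·5^p ≥ 34p^5.
Then 3·5^(p + 1) = 5·(3·5^p) ≥ 5·(34p^5).
Also, for p ≥ 8 we have 5·(34p^5) ≥ 34(p+1)^5, since 5 ≥ (1 + 1/p)^5 for all p ≥ 8.
Combining, 3·5^(p + 1) ≥ 34(p+1)^5.
By induction, the statement is established for all N ≥ 8.
Hence the smallest such n_0 is 8.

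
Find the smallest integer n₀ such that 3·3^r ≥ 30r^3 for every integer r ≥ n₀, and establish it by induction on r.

At r = 7: 6561 < 10290, so the inequality fails and n₀ ≥ 8. We prove 3·3^r ≥ 30r^3 for all r ≥ 8.
Base case (r = 8): 3·3^r = 19683 and 30r^3 = 15360, so 19683 ≥ 15360.
For the inductive step, assume it holds for an arbitrary i ≥ 8, so 3·3^i ≥ 30i^3.
Then 3·3^(i + 1) = 3·(3·3^i) ≥ 3·(30i^3).
Also, for i ≥ 8 we have 3·(30i^3) ≥ 30(i+1)^3, since 3 ≥ (1 + 1/i)^3 for all i ≥ 8.
Combining, 3·3^(i + 1) ≥ 30(i+1)^3.
Hence, by induction on r, the claim holds for every r ≥ 8.
Hence the smallest such n₀ is 8.

n₀ = 8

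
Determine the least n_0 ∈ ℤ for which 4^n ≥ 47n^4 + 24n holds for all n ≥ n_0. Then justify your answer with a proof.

n_0 = 10

At n = 9: 262144 < 308583, so the inequality fails and n_0 ≥ 10. We prove 4^n ≥ 47n^4 + 24n for all n ≥ 10.
For the base case n = 10: 4^n = 1048576 and 47n^4 + 24n = 470240, so 1048576 ≥ 470240.
Suppose the result is true for n = p, so 4^p ≥ 47p^4 + 24p.
Then 4^(p + 1) = 4·(4^p) ≥ 4·(47p^4 + 24p).
Also, for p ≥ 10 we have 4·(47p^4 + 24p) ≥ 47(p+1)^4 + 24(p+1), since 4·(47p^4 + 24p) − (47(p+1)^4 + 24(p+1)) = 141p^4 - 188p^3 - 282p^2 - 116p - 71, which is nonnegative for all p ≥ 10.
Combining, 4^(p + 1) ≥ 47(p+1)^4 + 24(p+1).
By induction, the statement is established for all n ≥ 10.
Hence the smallest such n_0 is 10.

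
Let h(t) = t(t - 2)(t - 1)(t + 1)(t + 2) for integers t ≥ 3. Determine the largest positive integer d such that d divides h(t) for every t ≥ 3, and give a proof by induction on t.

d = 120

Computing the first values: h(3) = 120 and h(4) = 720; gcd(120, 720) = 120, so d ≤ 120.
We prove 120 | t(t - 2)(t - 1)(t + 1)(t + 2) for all t ≥ 3 by induction on t.
When t = 3: h(3) = 120 = 120·(1), so 120 | h(3).
Inductive step: assume the claim holds for t = j, i.e. 120 | h(j). Then
h(j+1) − h(j) = (j-1)·j·(j+1)·(j+2)·(j+3) − (j-2)·(j-1)·j·(j+1)·(j+2) = (j-1)·j·(j+1)·(j+2)·[(j+3) − (j-2)] = 5·(j-1)·j·(j+1)·(j+2). The product of 4 consecutive integers is divisible by (4)! = 24, so h(j+1) − h(j) is divisible by 5·24 = 120. By the inductive hypothesis 120 | h(j), hence 120 | h(j+1).
This completes the induction.
Therefore the largest such d is 120.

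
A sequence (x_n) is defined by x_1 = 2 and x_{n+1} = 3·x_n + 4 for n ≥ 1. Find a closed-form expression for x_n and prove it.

x_n = 4·3^(n - 1) - 2

Computing the first terms: x_1 = 2, x_2 = 10, x_3 = 34. This suggests x_n = 4·3^(n - 1) - 2.
Base step (n = 1): the formula gives 2 = 2 = x_1.
Suppose the result is true for n = k, so x_k = 4·3^(k - 1) - 2.
Then x_{k+1} = 3·x_k + 4 = 3·(4·3^(k - 1) - 2) + 4 = 4·3^k - 2 = 4·3^((k+1) - 1) - 2,
which is the claimed formula at n = k+1.
Hence, by induction on n, the claim holds for every n ≥ 1.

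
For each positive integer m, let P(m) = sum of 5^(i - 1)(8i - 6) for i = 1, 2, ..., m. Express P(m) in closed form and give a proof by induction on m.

We claim P(m) = 2·5^m(m - 1) + 2 for all m ≥ 1.
When m = 1: P(1) = 2, and the closed form gives 2. They agree.
Inductive step: suppose the statement holds for some i ≥ 1, so P(i) = 2·5^i(i - 1) + 2.
Then P(i+1) = P(i) + (5^i(8i + 2)) = (2·5^i(i - 1) + 2) + (5^i(8i + 2)).
Simplifying, P(i+1) = 10·5^i·i + 2 = 2·5^(i+1)((i+1) - 1) + 2,
which is the closed form with m = i+1.
Hence, by induction on m, the claim holds for every m ≥ 1.

P(m) = 2·5^m(m - 1) + 2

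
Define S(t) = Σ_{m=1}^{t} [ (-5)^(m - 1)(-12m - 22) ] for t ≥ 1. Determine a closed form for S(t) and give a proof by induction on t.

We claim S(t) = 2(-5)^t(t + 2) - 4 for all t ≥ 1.
Base step (t = 1): S(1) = -34, and the closed form gives -34. They agree.
Inductive step: suppose the statement holds for some m ≥ 1, so S(m) = 2(-5)^m(m + 2) - 4.
Then S(m+1) = S(m) + ((-5)^m(-12m - 34)) = (2(-5)^m(m + 2) - 4) + ((-5)^m(-12m - 34)).
Simplifying, S(m+1) = -10(-5)^m·m - 30(-5)^m - 4 = 2(-5)^(m+1)((m+1) + 2) - 4,
which is the closed form with t = m+1.
Hence, by induction on t, the claim holds for every t ≥ 1.

S(t) = 2(-5)^t(t + 2) - 4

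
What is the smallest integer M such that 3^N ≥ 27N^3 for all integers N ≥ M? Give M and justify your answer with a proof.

M = 9

At N = 8: 6561 < 13824, so the inequality fails and M ≥ 9. We prove 3^N ≥ 27N^3 for all N ≥ 9.
Base step (N = 9): 3^N = 19683 and 27N^3 = 19683, so 19683 ≥ 19683.
Suppose the result is true for N = i, so 3^i ≥ 27i^3.
Then 3^(i + 1) = 3·(3^i) ≥ 3·(27i^3).
Also, for i ≥ 9 we have 3·(27i^3) ≥ 27(i+1)^3, since 3 ≥ (1 + 1/i)^3 for all i ≥ 9.
Combining, 3^(i + 1) ≥ 27(i+1)^3.
By induction, the statement is established for all N ≥ 9.
Hence the smallest such M is 9.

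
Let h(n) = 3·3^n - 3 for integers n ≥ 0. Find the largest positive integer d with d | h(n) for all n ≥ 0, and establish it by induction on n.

Computing the first values: h(0) = 0 and h(1) = 6; gcd(0, 6) = 6, so d ≤ 6.
We prove 6 | 3·3^n - 3 for all n ≥ 0 by induction on n.
For the base case n = 0: h(0) = 0 = 6·(0), so 6 | h(0).
Suppose the result is true for n = r, i.e. 6 | h(r). Then
h(r+1) = 3·3^(r+1) - 3 = 3·(3·3^r - 3) + 6 = 3·h(r) + 6. The first term is divisible by 6 by the inductive hypothesis, and 6 is divisible by 6. Hence 6 | h(r+1).
This completes the induction.
Therefore the largest such d is 6.

d = 6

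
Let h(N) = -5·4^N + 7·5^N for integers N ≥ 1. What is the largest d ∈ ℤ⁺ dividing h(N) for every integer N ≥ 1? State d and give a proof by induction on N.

d = 5

Computing the first values: h(1) = 15 and h(2) = 95; gcd(15, 95) = 5, so d ≤ 5.
We prove 5 | -5·4^N + 7·5^N for all N ≥ 1 by induction on N.
For the base case N = 1: h(1) = 15 = 5·(3), so 5 | h(1).
Inductive step: suppose the statement holds for some m ≥ 1, i.e. 5 | h(m). Then
h(m+1) − 5·h(m) = (-5·4^(m+1) + 7·5^(m+1)) − 5·(-5·4^m + 7·5^m) = (-5)·4^m·(4 − 5) = (5)·4^m. Since 5 | h(m) by the inductive hypothesis, 5 | 5·h(m); and 5 | 5 since 5 = 5·1. Therefore 5 | h(m+1).
By induction, the statement is established for all N ≥ 1.
Therefore the largest such d is 5.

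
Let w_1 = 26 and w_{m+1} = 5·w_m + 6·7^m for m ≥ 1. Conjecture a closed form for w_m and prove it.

w_m = 5^m + 3·7^m

Computing the first terms: w_1 = 26, w_2 = 172, w_3 = 1154. This suggests w_m = 5^m + 3·7^m.
For the base case m = 1: the formula gives 26 = 26 = w_1.
For the inductive step, assume it holds for an arbitrary k ≥ 1, so w_k = 5^k + 3·7^k.
Then w_{k+1} = 5·w_k + 6·7^k = 5·(5^k + 3·7^k) + 6·7^k = 5^(k + 1) + 3·7^(k + 1),
which is the claimed formula at m = k+1.
This completes the induction.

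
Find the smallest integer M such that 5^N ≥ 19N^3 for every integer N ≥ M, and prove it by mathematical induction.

At N = 4: 625 < 1216, so the inequality fails and M ≥ 5. We prove 5^N ≥ 19N^3 for all N ≥ 5.
Base case (N = 5): 5^N = 3125 and 19N^3 = 2375, so 3125 ≥ 2375.
Inductive step: suppose the statement holds for some j ≥ 5, so 5^j ≥ 19j^3.
Then 5^(j + 1) = 5·(5^j) ≥ 5·(19j^3).
Also, for j ≥ 5 we have 5·(19j^3) ≥ 19(j+1)^3, since 5 ≥ (1 + 1/j)^3 for all j ≥ 5.
Combining, 5^(j + 1) ≥ 19(j+1)^3.
Hence, by induction on N, the claim holds for every N ≥ 5.
Hence the smallest such M is 5.

M = 5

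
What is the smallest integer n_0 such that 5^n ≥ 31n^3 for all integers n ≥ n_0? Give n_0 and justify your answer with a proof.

At n = 5: 3125 < 3875, so the inequality fails and n_0 ≥ 6. We prove 5^n ≥ 31n^3 for all n ≥ 6.
Base step (n = 6): 5^n = 15625 and 31n^3 = 6696, so 15625 ≥ 6696.
Inductive step: suppose the statement holds for some r ≥ 6, so 5^r ≥ 31r^3.
Then 5^(r + 1) = 5·(5^r) ≥ 5·(31r^3).
Also, for r ≥ 6 we have 5·(31r^3) ≥ 31(r+1)^3, since 5 ≥ (1 + 1/r)^3 for all r ≥ 6.
Combining, 5^(r + 1) ≥ 31(r+1)^3.
By the principle of mathematical induction, the result holds for all n ≥ 6.
Hence the smallest such n_0 is 6.

n_0 = 6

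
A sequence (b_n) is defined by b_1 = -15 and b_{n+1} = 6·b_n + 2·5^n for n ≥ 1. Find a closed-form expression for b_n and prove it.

b_n = -2·5^n - 5·6^(n - 1)

Computing the first terms: b_1 = -15, b_2 = -80, b_3 = -430. This suggests b_n = -2·5^n - 5·6^(n - 1).
Base case (n = 1): the formula gives -15 = -15 = b_1.
Inductive step: assume the claim holds for n = j, so b_j = -2·5^j - 5·6^(j - 1).
Then b_{j+1} = 6·b_j + 2·5^j = 6·(-2·5^j - 5·6^(j - 1)) + 2·5^j = -2·5^(j + 1) - 5·6^j = -2·5^(j+1) - 5·6^((j+1) - 1),
which is the claimed formula at n = j+1.
By induction, the statement is established for all n ≥ 1.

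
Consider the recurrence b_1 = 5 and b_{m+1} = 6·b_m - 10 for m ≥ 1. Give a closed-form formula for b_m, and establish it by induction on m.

b_m = 3·6^(m - 1) + 2

Computing the first terms: b_1 = 5, b_2 = 20, b_3 = 110. This suggests b_m = 3·6^(m - 1) + 2.
Base step (m = 1): the formula gives 5 = 5 = b_1.
Inductive step: suppose the statement holds for some i ≥ 1, so b_i = 3·6^(i - 1) + 2.
Then b_{i+1} = 6·b_i - 10 = 6·(3·6^(i - 1) + 2) - 10 = 3·6^i + 2 = 3·6^((i+1) - 1) + 2,
which is the claimed formula at m = i+1.
This completes the induction.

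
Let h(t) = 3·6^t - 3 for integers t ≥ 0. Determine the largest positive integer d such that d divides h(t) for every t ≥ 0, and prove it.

d = 15

Computing the first values: h(0) = 0 and h(1) = 15; gcd(0, 15) = 15, so d ≤ 15.
We prove 15 | 3·6^t - 3 for all t ≥ 0 by induction on t.
Base step (t = 0): h(0) = 0 = 15·(0), so 15 | h(0).
Inductive step: assume the claim holds for t = m, i.e. 15 | h(m). Then
h(m+1) = 3·6^(m+1) - 3 = 6·(3·6^m - 3) + 15 = 6·h(m) + 15. The first term is divisible by 15 by the inductive hypothesis, and 15 is divisible by 15. Hence 15 | h(m+1).
By induction, the statement is established for all t ≥ 0.
Therefore the largest such d is 15.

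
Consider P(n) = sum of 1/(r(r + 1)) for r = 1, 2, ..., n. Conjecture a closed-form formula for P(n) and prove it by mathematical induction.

We claim P(n) = n/(n + 1) for all n ≥ 1.
For the base case n = 1: P(1) = 1/2, and the closed form gives 1/2. They agree.
For the inductive step, assume it holds for an arbitrary r ≥ 1, so P(r) = r/(r + 1).
Then P(r+1) = P(r) + (1/((r + 1)(r + 2))) = (r/(r + 1)) + (1/((r + 1)(r + 2))).
Simplifying, P(r+1) = (r + 1)/(r + 2) = (r+1)/((r+1) + 1),
which is the closed form with n = r+1.
Hence, by induction on n, the claim holds for every n ≥ 1.

P(n) = n/(n + 1)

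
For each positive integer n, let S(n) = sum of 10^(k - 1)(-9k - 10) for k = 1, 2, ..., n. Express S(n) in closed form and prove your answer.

We claim S(n) = -10^n(n + 1) + 1 for all n ≥ 1.
Base step (n = 1): S(1) = -19, and the closed form gives -19. They agree.
Inductive step: assume the claim holds for n = k, so S(k) = -10^k(k + 1) + 1.
Then S(k+1) = S(k) + (10^k(-9k - 19)) = (-10^k(k + 1) + 1) + (10^k(-9k - 19)).
Simplifying, S(k+1) = -10·10^k·k - 20·10^k + 1 = -10^(k+1)((k+1) + 1) + 1,
which is the closed form with n = k+1.
By the principle of mathematical induction, the result holds for all n ≥ 1.

S(n) = -10^n(n + 1) + 1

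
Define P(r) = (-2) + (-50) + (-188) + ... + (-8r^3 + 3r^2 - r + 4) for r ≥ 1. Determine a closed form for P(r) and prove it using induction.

We claim P(r) = -r(2r^3 + 3r^2 + r - 4) for all r ≥ 1.
Base step (r = 1): P(1) = -2, and the closed form gives -2. They agree.
For the inductive step, assume it holds for an arbitrary i ≥ 1, so P(i) = i(-2i^3 - 3i^2 - i + 4).
Then P(i+1) = P(i) + (-i - 8(i + 1)^3 + 3(i + 1)^2 + 3) = (i(-2i^3 - 3i^2 - i + 4)) + (-i - 8(i + 1)^3 + 3(i + 1)^2 + 3).
Simplifying, P(i+1) = -(i + 1)(2i^3 + 9i^2 + 13i + 2) = -(i+1)(2(i+1)^3 + 3(i+1)^2 + (i+1) - 4),
which is the closed form with r = i+1.
By the principle of mathematical induction, the result holds for all r ≥ 1.

P(r) = -r(2r^3 + 3r^2 + r - 4)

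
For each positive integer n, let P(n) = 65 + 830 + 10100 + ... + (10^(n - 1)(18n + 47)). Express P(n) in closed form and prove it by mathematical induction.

We claim P(n) = 10^n(2n + 5) - 5 for all n ≥ 1.
When n = 1: P(1) = 65, and the closed form gives 65. They agree.
For the inductive step, assume it holds for an arbitrary p ≥ 1, so P(p) = 10^p(2p + 5) - 5.
Then P(p+1) = P(p) + (10^p(18p + 65)) = (10^p(2p + 5) - 5) + (10^p(18p + 65)).
Simplifying, P(p+1) = 20·10^p·p + 70·10^p - 5 = 10^(p+1)(2(p+1) + 5) - 5,
which is the closed form with n = p+1.
This completes the induction.

P(n) = 10^n(2n + 5) - 5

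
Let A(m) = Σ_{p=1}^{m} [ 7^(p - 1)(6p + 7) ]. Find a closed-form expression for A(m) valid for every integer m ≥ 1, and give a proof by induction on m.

A(m) = 7^m(m + 1) - 1

We claim A(m) = 7^m(m + 1) - 1 for all m ≥ 1.
When m = 1: A(1) = 13, and the closed form gives 13. They agree.
Inductive step: suppose the statement holds for some p ≥ 1, so A(p) = 7^p(p + 1) - 1.
Then A(p+1) = A(p) + (7^p(6p + 13)) = (7^p(p + 1) - 1) + (7^p(6p + 13)).
Simplifying, A(p+1) = 7·7^p·p + 14·7^p - 1 = 7^(p+1)((p+1) + 1) - 1,
which is the closed form with m = p+1.
By induction, the statement is established for all m ≥ 1.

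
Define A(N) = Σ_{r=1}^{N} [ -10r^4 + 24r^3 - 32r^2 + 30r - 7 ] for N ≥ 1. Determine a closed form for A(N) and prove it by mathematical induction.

We claim A(N) = -N(2N^4 - N^3 + 2N^2 - 5N - 3) for all N ≥ 1.
When N = 1: A(1) = 5, and the closed form gives 5. They agree.
Suppose the result is true for N = r, so A(r) = r(-2r^4 + r^3 - 2r^2 + 5r + 3).
Then A(r+1) = A(r) + (-10r^4 - 16r^3 - 20r^2 - 2r + 5) = (r(-2r^4 + r^3 - 2r^2 + 5r + 3)) + (-10r^4 - 16r^3 - 20r^2 - 2r + 5).
Simplifying, A(r+1) = -(r + 1)(2r^4 + 7r^3 + 11r^2 + 4r - 5) = -(r+1)(2(r+1)^4 - (r+1)^3 + 2(r+1)^2 - 5(r+1) - 3),
which is the closed form with N = r+1.
By induction, the statement is established for all N ≥ 1.

A(N) = -N(2N^4 - N^3 + 2N^2 - 5N - 3)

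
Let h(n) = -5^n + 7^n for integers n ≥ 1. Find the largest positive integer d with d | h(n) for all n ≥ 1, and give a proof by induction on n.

d = 2

Computing the first values: h(1) = 2 and h(2) = 24; gcd(2, 24) = 2, so d ≤ 2.
We prove 2 | -5^n + 7^n for all n ≥ 1 by induction on n.
Base case (n = 1): h(1) = 2 = 2·(1), so 2 | h(1).
Inductive step: suppose the statement holds for some i ≥ 1, i.e. 2 | h(i). Then
7^{i+1} − 5^{i+1} = 7·7^i − 5·5^i = 7·(7^i − 5^i) + (2)·5^i. The first term is divisible by 2 by the inductive hypothesis, and the second term (2)·5^i is divisible by 2 since 2 | 2. Hence 2 | h(i+1).
Hence, by induction on n, the claim holds for every n ≥ 1.
Therefore the largest such d is 2.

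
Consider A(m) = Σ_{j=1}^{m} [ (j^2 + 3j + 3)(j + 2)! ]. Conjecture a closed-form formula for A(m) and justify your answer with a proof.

We claim A(m) = (m + 1)(m + 3)! - 6 for all m ≥ 1.
Base case (m = 1): A(1) = 42, and the closed form gives 42. They agree.
Suppose the result is true for m = j, so A(j) = (j + 1)(j + 3)! - 6.
Then A(j+1) = A(j) + ((j^2 + 5j + 7)(j + 3)!) = ((j + 1)(j + 3)! - 6) + ((j^2 + 5j + 7)(j + 3)!).
Simplifying, A(j+1) = ((j+1) + 1)((j+1) + 3)! - 6,
which is the closed form with m = j+1.
By induction, the statement is established for all m ≥ 1.

A(m) = (m + 1)(m + 3)! - 6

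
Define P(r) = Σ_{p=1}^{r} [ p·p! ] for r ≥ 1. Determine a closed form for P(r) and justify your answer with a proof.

We claim P(r) = (r + 1)r! - 1 for all r ≥ 1.
Base step (r = 1): P(1) = 1, and the closed form gives 1. They agree.
For the inductive step, assume it holds for an arbitrary p ≥ 1, so P(p) = (p + 1)p! - 1.
Then P(p+1) = P(p) + ((p + 1)(p + 1)!) = ((p + 1)p! - 1) + ((p + 1)(p + 1)!).
Simplifying, P(p+1) = ((p+1) + 1)(p+1)! - 1,
which is the closed form with r = p+1.
By induction, the statement is established for all r ≥ 1.

P(r) = (r + 1)r! - 1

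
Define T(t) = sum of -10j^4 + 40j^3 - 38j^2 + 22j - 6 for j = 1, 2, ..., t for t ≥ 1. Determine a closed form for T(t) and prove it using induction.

T(t) = -t(2t^4 - 5t^3 - 4t^2 - 2t + 1)

We claim T(t) = -t(2t^4 - 5t^3 - 4t^2 - 2t + 1) for all t ≥ 1.
For the base case t = 1: T(1) = 8, and the closed form gives 8. They agree.
Inductive step: assume the claim holds for t = j, so T(j) = j(-2j^4 + 5j^3 + 4j^2 + 2j - 1).
Then T(j+1) = T(j) + (-10j^4 + 22j^2 + 26j + 8) = (j(-2j^4 + 5j^3 + 4j^2 + 2j - 1)) + (-10j^4 + 22j^2 + 26j + 8).
Simplifying, T(j+1) = -(j + 1)(2j^4 + 3j^3 - 7j^2 - 17j - 8) = -(j+1)(2(j+1)^4 - 5(j+1)^3 - 4(j+1)^2 - 2(j+1) + 1),
which is the closed form with t = j+1.
Hence, by induction on t, the claim holds for every t ≥ 1.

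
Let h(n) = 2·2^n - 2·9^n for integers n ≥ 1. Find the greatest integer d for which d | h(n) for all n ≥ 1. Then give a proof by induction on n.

d = 14

Computing the first values: h(1) = -14 and h(2) = -154; gcd(-14, -154) = 14, so d ≤ 14.
We prove 14 | 2·2^n - 2·9^n for all n ≥ 1 by induction on n.
Base case (n = 1): h(1) = -14 = 14·(-1), so 14 | h(1).
For the inductive step, assume it holds for an arbitrary j ≥ 1, i.e. 14 | h(j). Then
h(j+1) − 9·h(j) = (2·2^(j+1) - 2·9^(j+1)) − 9·(2·2^j - 2·9^j) = (2)·2^j·(2 − 9) = (-14)·2^j. Since 14 | h(j) by the inductive hypothesis, 14 | 9·h(j); and 14 | -14 since -14 = 14·-1. Therefore 14 | h(j+1).
By the principle of mathematical induction, the result holds for all n ≥ 1.
Therefore the largest such d is 14.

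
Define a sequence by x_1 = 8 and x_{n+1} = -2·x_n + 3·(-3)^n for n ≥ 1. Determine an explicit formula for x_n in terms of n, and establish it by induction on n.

Computing the first terms: x_1 = 8, x_2 = -25, x_3 = 77. This suggests x_n = -(-2)^(n - 1) + (-3)^(n + 1).
Base case (n = 1): the formula gives 8 = 8 = x_1.
Inductive step: assume the claim holds for n = r, so x_r = -(-2)^(r - 1) + (-3)^(r + 1).
Then x_{r+1} = -2·x_r + 3·(-3)^r = -2·(-(-2)^(r - 1) + (-3)^(r + 1)) + 3·(-3)^r = -(-2)^r + (-3)^(r + 2) = -(-2)^((r+1) - 1) + (-3)^((r+1) + 1),
which is the claimed formula at n = r+1.
By induction, the statement is established for all n ≥ 1.

x_n = -(-2)^(n - 1) + (-3)^(n + 1)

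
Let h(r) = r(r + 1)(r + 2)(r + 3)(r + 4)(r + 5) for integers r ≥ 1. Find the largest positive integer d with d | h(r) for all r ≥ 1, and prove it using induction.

Computing the first values: h(1) = 720 and h(2) = 5040; gcd(720, 5040) = 720, so d ≤ 720.
We prove 720 | r(r + 1)(r + 2)(r + 3)(r + 4)(r + 5) for all r ≥ 1 by induction on r.
Base step (r = 1): h(1) = 720 = 720·(1), so 720 | h(1).
Inductive step: assume the claim holds for r = p, i.e. 720 | h(p). Then
h(p+1) − h(p) = (p+1)·(p+2)·(p+3)·(p+4)·(p+5)·(p+6) − p·(p+1)·(p+2)·(p+3)·(p+4)·(p+5) = (p+1)·(p+2)·(p+3)·(p+4)·(p+5)·[(p+6) − p] = 6·(p+1)·(p+2)·(p+3)·(p+4)·(p+5). The product of 5 consecutive integers is divisible by (5)! = 120, so h(p+1) − h(p) is divisible by 6·120 = 720. By the inductive hypothesis 720 | h(p), hence 720 | h(p+1).
Hence, by induction on r, the claim holds for every r ≥ 1.
Therefore the largest such d is 720.

d = 720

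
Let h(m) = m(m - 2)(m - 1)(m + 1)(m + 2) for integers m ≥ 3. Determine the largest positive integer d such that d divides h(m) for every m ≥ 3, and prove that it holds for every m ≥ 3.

d = 120

Computing the first values: h(3) = 120 and h(4) = 720; gcd(120, 720) = 120, so d ≤ 120.
We prove 120 | m(m - 2)(m - 1)(m + 1)(m + 2) for all m ≥ 3 by induction on m.
For the base case m = 3: h(3) = 120 = 120·(1), so 120 | h(3).
Suppose the result is true for m = j, i.e. 120 | h(j). Then
h(j+1) − h(j) = (j-1)·j·(j+1)·(j+2)·(j+3) − (j-2)·(j-1)·j·(j+1)·(j+2) = (j-1)·j·(j+1)·(j+2)·[(j+3) − (j-2)] = 5·(j-1)·j·(j+1)·(j+2). The product of 4 consecutive integers is divisible by (4)! = 24, so h(j+1) − h(j) is divisible by 5·24 = 120. By the inductive hypothesis 120 | h(j), hence 120 | h(j+1).
This completes the induction.
Therefore the largest such d is 120.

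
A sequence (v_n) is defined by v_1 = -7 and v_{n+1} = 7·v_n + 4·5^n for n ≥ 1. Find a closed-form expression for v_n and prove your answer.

Computing the first terms: v_1 = -7, v_2 = -29, v_3 = -103. This suggests v_n = -2·5^n + 3·7^(n - 1).
Base case (n = 1): the formula gives -7 = -7 = v_1.
Inductive step: assume the claim holds for n = m, so v_m = -2·5^m + 3·7^(m - 1).
Then v_{m+1} = 7·v_m + 4·5^m = 7·(-2·5^m + 3·7^(m - 1)) + 4·5^m = -2·5^(m + 1) + 3·7^m = -2·5^(m+1) + 3·7^((m+1) - 1),
which is the claimed formula at n = m+1.
By induction, the statement is established for all n ≥ 1.

v_n = -2·5^n + 3·7^(n - 1)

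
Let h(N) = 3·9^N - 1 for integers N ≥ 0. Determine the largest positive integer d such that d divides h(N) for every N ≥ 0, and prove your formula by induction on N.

Computing the first values: h(0) = 2 and h(1) = 26; gcd(2, 26) = 2, so d ≤ 2.
We prove 2 | 3·9^N - 1 for all N ≥ 0 by induction on N.
For the base case N = 0: h(0) = 2 = 2·(1), so 2 | h(0).
For the inductive step, assume it holds for an arbitrary k ≥ 0, i.e. 2 | h(k). Then
h(k+1) = 3·9^(k+1) - 1 = 9·(3·9^k - 1) + 8 = 9·h(k) + 8. The first term is divisible by 2 by the inductive hypothesis, and 8 is divisible by 2. Hence 2 | h(k+1).
Hence, by induction on N, the claim holds for every N ≥ 0.
Therefore the largest such d is 2.

d = 2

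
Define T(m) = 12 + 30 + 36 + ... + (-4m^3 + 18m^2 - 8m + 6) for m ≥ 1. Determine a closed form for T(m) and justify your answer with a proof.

We claim T(m) = -m(m - 5)(m^2 + m + 1) for all m ≥ 1.
When m = 1: T(1) = 12, and the closed form gives 12. They agree.
Inductive step: suppose the statement holds for some k ≥ 1, so T(k) = k(-k^3 + 4k^2 + 4k + 5).
Then T(k+1) = T(k) + (-4k^3 + 6k^2 + 16k + 12) = (k(-k^3 + 4k^2 + 4k + 5)) + (-4k^3 + 6k^2 + 16k + 12).
Simplifying, T(k+1) = -(k - 4)(k + 1)(k^2 + 3k + 3) = -(k+1)((k+1) - 5)((k+1)^2 + (k+1) + 1),
which is the closed form with m = k+1.
This completes the induction.

T(m) = -m(m - 5)(m^2 + m + 1)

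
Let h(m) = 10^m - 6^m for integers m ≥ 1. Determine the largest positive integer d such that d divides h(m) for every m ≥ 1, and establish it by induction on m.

Computing the first values: h(1) = 4 and h(2) = 64; gcd(4, 64) = 4, so d ≤ 4.
We prove 4 | 10^m - 6^m for all m ≥ 1 by induction on m.
Base case (m = 1): h(1) = 4 = 4·(1), so 4 | h(1).
Inductive step: assume the claim holds for m = r, i.e. 4 | h(r). Then
10^{r+1} − 6^{r+1} = 10·10^r − 6·6^r = 10·(10^r − 6^r) + (4)·6^r. The first term is divisible by 4 by the inductive hypothesis, and the second term (4)·6^r is divisible by 4 since 4 | 4. Hence 4 | h(r+1).
By induction, the statement is established for all m ≥ 1.
Therefore the largest such d is 4.

d = 4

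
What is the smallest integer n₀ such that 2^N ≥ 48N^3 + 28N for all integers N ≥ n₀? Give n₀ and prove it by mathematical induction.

n₀ = 19

At N = 18: 262144 < 280440, so the inequality fails and n₀ ≥ 19. We prove 2^N ≥ 48N^3 + 28N for all N ≥ 19.
Base step (N = 19): 2^N = 524288 and 48N^3 + 28N = 329764, so 524288 ≥ 329764.
For the inductive step, assume it holds for an arbitrary p ≥ 19, so 2^p ≥ 48p^3 + 28p.
Then 2^(p + 1) = 2·(2^p) ≥ 2·(48p^3 + 28p).
Also, for p ≥ 19 we have 2·(48p^3 + 28p) ≥ 48(p+1)^3 + 28(p+1), since 2·(48p^3 + 28p) − (48(p+1)^3 + 28(p+1)) = 48p^3 - 144p^2 - 116p - 76, which is nonnegative for all p ≥ 19.
Combining, 2^(p + 1) ≥ 48(p+1)^3 + 28(p+1).
This completes the induction.
Hence the smallest such n₀ is 19.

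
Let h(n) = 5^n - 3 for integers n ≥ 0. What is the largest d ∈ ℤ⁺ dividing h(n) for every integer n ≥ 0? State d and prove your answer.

Computing the first values: h(0) = -2 and h(1) = 2; gcd(-2, 2) = 2, so d ≤ 2.
We prove 2 | 5^n - 3 for all n ≥ 0 by induction on n.
For the base case n = 0: h(0) = -2 = 2·(-1), so 2 | h(0).
Inductive step: assume the claim holds for n = j, i.e. 2 | h(j). Then
h(j+1) = 5^(j+1) - 3 = 5·(5^j - 3) + 12 = 5·h(j) + 12. The first term is divisible by 2 by the inductive hypothesis, and 12 is divisible by 2. Hence 2 | h(j+1).
By the principle of mathematical induction, the result holds for all n ≥ 0.
Therefore the largest such d is 2.

d = 2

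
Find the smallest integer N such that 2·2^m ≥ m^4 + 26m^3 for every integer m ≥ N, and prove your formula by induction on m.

N = 17

At m = 16: 131072 < 172032, so the inequality fails and N ≥ 17. We prove 2·2^m ≥ m^4 + 26m^3 for all m ≥ 17.
Base step (m = 17): 2·2^m = 262144 and m^4 + 26m^3 = 211259, so 262144 ≥ 211259.
Suppose the result is true for m = k, so 2·2^k ≥ k^4 + 26k^3.
Then 2·2^(k + 1) = 2·(2·2^k) ≥ 2·(k^4 + 26k^3).
Also, for k ≥ 17 we have 2·(k^4 + 26k^3) ≥ (k+1)^4 + 26(k+1)^3, since 2·(k^4 + 26k^3) − ((k+1)^4 + 26(k+1)^3) = k^4 + 22k^3 - 84k^2 - 82k - 27, which is nonnegative for all k ≥ 17.
Combining, 2·2^(k + 1) ≥ (k+1)^4 + 26(k+1)^3.
By the principle of mathematical induction, the result holds for all m ≥ 17.
Hence the smallest such N is 17.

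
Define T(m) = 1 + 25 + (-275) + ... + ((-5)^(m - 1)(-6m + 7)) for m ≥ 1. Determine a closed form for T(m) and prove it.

T(m) = (-5)^m(m - 1) + 1

We claim T(m) = (-5)^m(m - 1) + 1 for all m ≥ 1.
When m = 1: T(1) = 1, and the closed form gives 1. They agree.
Suppose the result is true for m = i, so T(i) = (-5)^i(i - 1) + 1.
Then T(i+1) = T(i) + ((-5)^i(-6i + 1)) = ((-5)^i(i - 1) + 1) + ((-5)^i(-6i + 1)).
Simplifying, T(i+1) = (-5)^(i + 1)i + 1 = (-5)^(i+1)((i+1) - 1) + 1,
which is the closed form with m = i+1.
By the principle of mathematical induction, the result holds for all m ≥ 1.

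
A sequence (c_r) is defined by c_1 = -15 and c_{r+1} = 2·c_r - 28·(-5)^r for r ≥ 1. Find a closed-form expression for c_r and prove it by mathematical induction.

c_r = 4(-5)^r + 5·2^(r - 1)

Computing the first terms: c_1 = -15, c_2 = 110, c_3 = -480. This suggests c_r = 4(-5)^r + 5·2^(r - 1).
For the base case r = 1: the formula gives -15 = -15 = c_1.
Inductive step: suppose the statement holds for some k ≥ 1, so c_k = 4(-5)^k + 5·2^(k - 1).
Then c_{k+1} = 2·c_k - 28·(-5)^k = 2·(4(-5)^k + 5·2^(k - 1)) - 28·(-5)^k = 4(-5)^(k + 1) + 5·2^k = 4(-5)^(k+1) + 5·2^((k+1) - 1),
which is the claimed formula at r = k+1.
By the principle of mathematical induction, the result holds for all r ≥ 1.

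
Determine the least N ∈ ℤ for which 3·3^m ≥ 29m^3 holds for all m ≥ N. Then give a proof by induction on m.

At m = 7: 6561 < 9947, so the inequality fails and N ≥ 8. We prove 3·3^m ≥ 29m^3 for all m ≥ 8.
Base case (m = 8): 3·3^m = 19683 and 29m^3 = 14848, so 19683 ≥ 14848.
Inductive step: assume the claim holds for m = k, so 3·3^k ≥ 29k^3.
Then 3·3^(k + 1) = 3·(3·3^k) ≥ 3·(29k^3).
Also, for k ≥ 8 we have 3·(29k^3) ≥ 29(k+1)^3, since 3 ≥ (1 + 1/k)^3 for all k ≥ 8.
Combining, 3·3^(k + 1) ≥ 29(k+1)^3.
By the principle of mathematical induction, the result holds for all m ≥ 8.
Hence the smallest such N is 8.

N = 8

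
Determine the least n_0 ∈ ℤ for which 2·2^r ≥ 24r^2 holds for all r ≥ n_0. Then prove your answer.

At r = 10: 2048 < 2400, so the inequality fails and n_0 ≥ 11. We prove 2·2^r ≥ 24r^2 for all r ≥ 11.
For the base case r = 11: 2·2^r = 4096 and 24r^2 = 2904, so 4096 ≥ 2904.
For the inductive step, assume it holds for an arbitrary i ≥ 11, so 2·2^i ≥ 24i^2.
Then 2·2^(i + 1) = 2·(2·2^i) ≥ 2·(24i^2).
Also, for i ≥ 11 we have 2·(24i^2) ≥ 24(i+1)^2, since 2 ≥ (1 + 1/i)^2 for all i ≥ 11.
Combining, 2·2^(i + 1) ≥ 24(i+1)^2.
This completes the induction.
Hence the smallest such n_0 is 11.

n_0 = 11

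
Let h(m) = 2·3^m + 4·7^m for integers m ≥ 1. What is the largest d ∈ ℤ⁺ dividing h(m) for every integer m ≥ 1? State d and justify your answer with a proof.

Computing the first values: h(1) = 34 and h(2) = 214; gcd(34, 214) = 2, so d ≤ 2.
We prove 2 | 2·3^m + 4·7^m for all m ≥ 1 by induction on m.
Base case (m = 1): h(1) = 34 = 2·(17), so 2 | h(1).
Inductive step: assume the claim holds for m = i, i.e. 2 | h(i). Then
h(i+1) − 7·h(i) = (2·3^(i+1) + 4·7^(i+1)) − 7·(2·3^i + 4·7^i) = (2)·3^i·(3 − 7) = (-8)·3^i. Since 2 | h(i) by the inductive hypothesis, 2 | 7·h(i); and 2 | -8 since -8 = 2·-4. Therefore 2 | h(i+1).
This completes the induction.
Therefore the largest such d is 2.

d = 2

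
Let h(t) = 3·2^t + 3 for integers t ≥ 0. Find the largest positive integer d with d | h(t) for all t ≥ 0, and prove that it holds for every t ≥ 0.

d = 3

Computing the first values: h(0) = 6 and h(1) = 9; gcd(6, 9) = 3, so d ≤ 3.
We prove 3 | 3·2^t + 3 for all t ≥ 0 by induction on t.
Base step (t = 0): h(0) = 6 = 3·(2), so 3 | h(0).
Inductive step: suppose the statement holds for some p ≥ 0, i.e. 3 | h(p). Then
h(p+1) = 3·2^(p+1) + 3 = 2·(3·2^p + 3) - 3 = 2·h(p) - 3. The first term is divisible by 3 by the inductive hypothesis, and -3 is divisible by 3. Hence 3 | h(p+1).
By induction, the statement is established for all t ≥ 0.
Therefore the largest such d is 3.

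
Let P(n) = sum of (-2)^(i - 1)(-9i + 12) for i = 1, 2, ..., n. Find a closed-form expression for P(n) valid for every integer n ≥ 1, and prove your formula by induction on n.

We claim P(n) = 3(-2)^n(n - 1) + 3 for all n ≥ 1.
Base case (n = 1): P(1) = 3, and the closed form gives 3. They agree.
Inductive step: suppose the statement holds for some i ≥ 1, so P(i) = 3(-2)^i(i - 1) + 3.
Then P(i+1) = P(i) + ((-2)^i(-9i + 3)) = (3(-2)^i(i - 1) + 3) + ((-2)^i(-9i + 3)).
Simplifying, P(i+1) = -6(-2)^i·i + 3 = 3(-2)^(i+1)((i+1) - 1) + 3,
which is the closed form with n = i+1.
By the principle of mathematical induction, the result holds for all n ≥ 1.

P(n) = 3(-2)^n(n - 1) + 3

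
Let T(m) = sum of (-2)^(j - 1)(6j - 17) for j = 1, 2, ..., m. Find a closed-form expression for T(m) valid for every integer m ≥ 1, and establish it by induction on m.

T(m) = (-2)^m(-2m + 5) - 5

We claim T(m) = (-2)^m(-2m + 5) - 5 for all m ≥ 1.
Base case (m = 1): T(1) = -11, and the closed form gives -11. They agree.
Inductive step: suppose the statement holds for some j ≥ 1, so T(j) = (-2)^j(-2j + 5) - 5.
Then T(j+1) = T(j) + ((-2)^j(6j - 11)) = ((-2)^j(-2j + 5) - 5) + ((-2)^j(6j - 11)).
Simplifying, T(j+1) = 4(-2)^j·j - 6(-2)^j - 5 = (-2)^(j+1)(-2(j+1) + 5) - 5,
which is the closed form with m = j+1.
By induction, the statement is established for all m ≥ 1.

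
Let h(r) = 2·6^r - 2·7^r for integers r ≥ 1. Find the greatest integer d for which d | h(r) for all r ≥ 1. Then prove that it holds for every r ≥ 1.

Computing the first values: h(1) = -2 and h(2) = -26; gcd(-2, -26) = 2, so d ≤ 2.
We prove 2 | 2·6^r - 2·7^r for all r ≥ 1 by induction on r.
For the base case r = 1: h(1) = -2 = 2·(-1), so 2 | h(1).
For the inductive step, assume it holds for an arbitrary k ≥ 1, i.e. 2 | h(k). Then
h(k+1) − 7·h(k) = (2·6^(k+1) - 2·7^(k+1)) − 7·(2·6^k - 2·7^k) = (2)·6^k·(6 − 7) = (-2)·6^k. Since 2 | h(k) by the inductive hypothesis, 2 | 7·h(k); and 2 | -2 since -2 = 2·-1. Therefore 2 | h(k+1).
By induction, the statement is established for all r ≥ 1.
Therefore the largest such d is 2.

d = 2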